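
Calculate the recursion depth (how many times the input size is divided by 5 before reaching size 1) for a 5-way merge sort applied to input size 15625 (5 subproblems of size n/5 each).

For divide and conquer with division factor 5:

Problem sizes at each level:
Level 0: 15625
Level 1: 3125
Level 2: 625
Level 3: 125
Level 4: 25
Level 5: 5
Level 6: 1

The root is level 0 and the size-1 base case is level 6 (the tree spans levels 0 through 6, i.e. 7 levels counting the root), so the depth is the number of divisions: log_5(15625) = 6

The recursion tree depth is log_5(15625) = 6. At each level, the problem size is divided by 5, so it takes 6 divisions to reduce to a base case of size 1. The algorithm makes 5 recursive calls at each level.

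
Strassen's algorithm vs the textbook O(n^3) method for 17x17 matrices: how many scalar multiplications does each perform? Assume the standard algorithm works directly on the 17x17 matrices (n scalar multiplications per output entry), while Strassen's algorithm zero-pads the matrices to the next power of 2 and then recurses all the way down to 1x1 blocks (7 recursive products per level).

Matrix multiplication for 17x17 matrices:

Strassen's algorithm requires power-of-2 dimensions. Pad 17x17 to 32x32 (next power of 2).

Standard algorithm: 17^3 = 4913 multiplications
Strassen's algorithm: 7^(log2(32)) = 7^5 = 16807 multiplications
Difference: 4913 - 16807 = -11894 (Strassen uses MORE here due to padding overhead — for small or just-over-power-of-2 n, padding can outweigh the per-level savings)

Standard: 4913 multiplications (17^3). Strassen: 16807 multiplications (7^5, after padding to 32x32). Strassen reduces 8 recursive multiplications to 7 at each level.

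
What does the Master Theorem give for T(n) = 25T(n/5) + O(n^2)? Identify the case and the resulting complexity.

Master Theorem for T(n) = 25T(n/5) + O(n^2):

a = 25, b = 5, c = 2
log_b(a) = log_5(25) = 2.0000

Case 2: c = 2 = log_5(25) = 2.0000
T(n) = O(n^2 log n) = O(n^2 log n)

For T(n) = 25T(n/5) + O(n^2): log_5(25) = 2.0000. This is Case 2 of the Master Theorem (c = log_b(a), equal work at all levels), giving O(n^2 log n).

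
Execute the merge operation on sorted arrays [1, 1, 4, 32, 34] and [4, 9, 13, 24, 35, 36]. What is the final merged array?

Merging process:

Compare 1 vs 4: take 1 from left. Merged: [1]
Compare 1 vs 4: take 1 from left. Merged: [1, 1]
Compare 4 vs 4: take 4 from left. Merged: [1, 1, 4]
Compare 32 vs 4: take 4 from right. Merged: [1, 1, 4, 4]
Compare 32 vs 9: take 9 from right. Merged: [1, 1, 4, 4, 9]
Compare 32 vs 13: take 13 from right. Merged: [1, 1, 4, 4, 9, 13]
Compare 32 vs 24: take 24 from right. Merged: [1, 1, 4, 4, 9, 13, 24]
Compare 32 vs 35: take 32 from left. Merged: [1, 1, 4, 4, 9, 13, 24, 32]
Compare 34 vs 35: take 34 from left. Merged: [1, 1, 4, 4, 9, 13, 24, 32, 34]
Append remaining from right: [35, 36]. Merged: [1, 1, 4, 4, 9, 13, 24, 32, 34, 35, 36]

Final merged array: [1, 1, 4, 4, 9, 13, 24, 32, 34, 35, 36]
Total comparisons: 9

The merged array is [1, 1, 4, 4, 9, 13, 24, 32, 34, 35, 36], requiring 9 comparisons. The merge step runs in O(n) time where n is the total number of elements.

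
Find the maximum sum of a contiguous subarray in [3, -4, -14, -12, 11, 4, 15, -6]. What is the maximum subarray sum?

Using Kadane's algorithm on [3, -4, -14, -12, 11, 4, 15, -6]:

Scanning through the array:
Position 1 (value -4): max_ending_here = -1, max_so_far = 3
Position 2 (value -14): max_ending_here = -14, max_so_far = 3
Position 3 (value -12): max_ending_here = -12, max_so_far = 3
Position 4 (value 11): max_ending_here = 11, max_so_far = 11
Position 5 (value 4): max_ending_here = 15, max_so_far = 15
Position 6 (value 15): max_ending_here = 30, max_so_far = 30
Position 7 (value -6): max_ending_here = 24, max_so_far = 30

Maximum subarray: [11, 4, 15]
Maximum sum: 30

The maximum subarray is [11, 4, 15] with sum 30. This subarray runs from index 4 to index 6.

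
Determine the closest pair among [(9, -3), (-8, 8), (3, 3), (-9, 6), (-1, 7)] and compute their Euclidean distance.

Computing all pairwise distances among 5 points:

d((9, -3), (-8, 8)) = 20.2485
d((9, -3), (3, 3)) = 8.4853
d((9, -3), (-9, 6)) = 20.1246
d((9, -3), (-1, 7)) = 14.1421
d((-8, 8), (3, 3)) = 12.083
d((-8, 8), (-9, 6)) = 2.2361 <-- minimum
d((-8, 8), (-1, 7)) = 7.0711
d((3, 3), (-9, 6)) = 12.3693
d((3, 3), (-1, 7)) = 5.6569
d((-9, 6), (-1, 7)) = 8.0623

Closest pair: (-8, 8) and (-9, 6) with distance 2.2361

The closest pair is (-8, 8) and (-9, 6) with Euclidean distance 2.2361. For 5 points, brute-force pairwise comparison is shown above. For large n, the divide-and-conquer algorithm (sort by x, recurse on halves, check the dividing strip) achieves O(n log n).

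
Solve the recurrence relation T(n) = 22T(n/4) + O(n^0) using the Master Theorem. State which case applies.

Master Theorem for T(n) = 22T(n/4) + O(n^0):

a = 22, b = 4, c = 0
log_b(a) = log_4(22) = 2.2297

Case 1: c = 0 < log_4(22) = 2.2297
T(n) = O(n^(log_4 22))

For T(n) = 22T(n/4) + O(n^0): log_4(22) = 2.2297. This is Case 1 of the Master Theorem (c < log_b(a), work dominated by leaves), giving O(n^(log_4 22)).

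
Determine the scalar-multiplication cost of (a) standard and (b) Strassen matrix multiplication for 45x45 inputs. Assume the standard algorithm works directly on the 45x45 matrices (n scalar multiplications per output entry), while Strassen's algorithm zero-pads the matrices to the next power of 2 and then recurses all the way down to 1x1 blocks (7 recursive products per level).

Matrix multiplication for 45x45 matrices:

Strassen's algorithm requires power-of-2 dimensions. Pad 45x45 to 64x64 (next power of 2).

Standard algorithm: 45^3 = 91125 multiplications
Strassen's algorithm: 7^(log2(64)) = 7^6 = 117649 multiplications
Difference: 91125 - 117649 = -26524 (Strassen uses MORE here due to padding overhead — for small or just-over-power-of-2 n, padding can outweigh the per-level savings)

Standard: 91125 multiplications (45^3). Strassen: 117649 multiplications (7^6, after padding to 64x64). Strassen reduces 8 recursive multiplications to 7 at each level.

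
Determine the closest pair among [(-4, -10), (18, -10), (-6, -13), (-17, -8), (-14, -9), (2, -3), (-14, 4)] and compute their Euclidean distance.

Computing all pairwise distances among 7 points:

d((-4, -10), (18, -10)) = 22.0
d((-4, -10), (-6, -13)) = 3.6056
d((-4, -10), (-17, -8)) = 13.1529
d((-4, -10), (-14, -9)) = 10.0499
d((-4, -10), (2, -3)) = 9.2195
d((-4, -10), (-14, 4)) = 17.2047
d((18, -10), (-6, -13)) = 24.1868
d((18, -10), (-17, -8)) = 35.0571
d((18, -10), (-14, -9)) = 32.0156
d((18, -10), (2, -3)) = 17.4642
d((18, -10), (-14, 4)) = 34.9285
d((-6, -13), (-17, -8)) = 12.083
d((-6, -13), (-14, -9)) = 8.9443
d((-6, -13), (2, -3)) = 12.8062
d((-6, -13), (-14, 4)) = 18.7883
d((-17, -8), (-14, -9)) = 3.1623 <-- minimum
d((-17, -8), (2, -3)) = 19.6469
d((-17, -8), (-14, 4)) = 12.3693
d((-14, -9), (2, -3)) = 17.088
d((-14, -9), (-14, 4)) = 13.0
d((2, -3), (-14, 4)) = 17.4642

Closest pair: (-17, -8) and (-14, -9) with distance 3.1623

The closest pair is (-17, -8) and (-14, -9) with Euclidean distance 3.1623. For 7 points, brute-force pairwise comparison is shown above. For large n, the divide-and-conquer algorithm (sort by x, recurse on halves, check the dividing strip) achieves O(n log n).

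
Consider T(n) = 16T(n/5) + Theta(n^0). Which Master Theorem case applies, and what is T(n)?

Master Theorem for T(n) = 16T(n/5) + O(n^0):

a = 16, b = 5, c = 0
log_b(a) = log_5(16) = 1.7227

Case 1: c = 0 < log_5(16) = 1.7227
T(n) = O(n^(log_5 16))

For T(n) = 16T(n/5) + O(n^0): log_5(16) = 1.7227. This is Case 1 of the Master Theorem (c < log_b(a), work dominated by leaves), giving O(n^(log_5 16)).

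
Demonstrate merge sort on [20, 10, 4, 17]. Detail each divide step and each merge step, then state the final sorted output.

Merge sort trace:

Split: [20, 10, 4, 17] -> [20, 10] and [4, 17]
  Split: [20, 10] -> [20] and [10]
  Merge: [20] + [10] -> [10, 20]
  Split: [4, 17] -> [4] and [17]
  Merge: [4] + [17] -> [4, 17]
Merge: [10, 20] + [4, 17] -> [4, 10, 17, 20]

Final sorted array: [4, 10, 17, 20]

The merge sort proceeds by recursively splitting the array and merging sorted halves.
After all merges, the sorted array is [4, 10, 17, 20].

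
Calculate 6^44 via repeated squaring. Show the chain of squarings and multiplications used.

Computing 6^44 by squaring (build up from 6^1; each line after the first costs one multiplication):

6^1 = 6
6^2 = (6^1)^2 = 6^2 = 36
6^4 = (6^2)^2 = 36^2 = 1296
6^5 = 6 * 6^4 = 6 * 1296 = 7776
6^10 = (6^5)^2 = 7776^2 = 60466176
6^11 = 6 * 6^10 = 6 * 60466176 = 362797056
6^22 = (6^11)^2 = 362797056^2 = 131621703842267136
6^44 = (6^22)^2 = 131621703842267136^2 = 17324272922341479351919144385642496

Result: 17324272922341479351919144385642496
Multiplications needed: 7 (7 lines after 6^1)

6^44 = 17324272922341479351919144385642496. Using exponentiation by squaring, this requires 7 multiplications. The key idea: if the exponent is even, square the half-power; if odd, multiply by the base once.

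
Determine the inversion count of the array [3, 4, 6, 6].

Finding inversions in [3, 4, 6, 6]:


Total inversions: 0

The array has 0 inversions. It is already sorted.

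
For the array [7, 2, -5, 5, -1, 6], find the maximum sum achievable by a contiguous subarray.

Using Kadane's algorithm on [7, 2, -5, 5, -1, 6]:

Scanning through the array:
Position 1 (value 2): max_ending_here = 9, max_so_far = 9
Position 2 (value -5): max_ending_here = 4, max_so_far = 9
Position 3 (value 5): max_ending_here = 9, max_so_far = 9
Position 4 (value -1): max_ending_here = 8, max_so_far = 9
Position 5 (value 6): max_ending_here = 14, max_so_far = 14

Maximum subarray: [7, 2, -5, 5, -1, 6]
Maximum sum: 14

The maximum subarray is [7, 2, -5, 5, -1, 6] with sum 14. This subarray runs from index 0 to index 5.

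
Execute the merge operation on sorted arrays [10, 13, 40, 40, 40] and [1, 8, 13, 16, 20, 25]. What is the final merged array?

Merging process:

Compare 10 vs 1: take 1 from right. Merged: [1]
Compare 10 vs 8: take 8 from right. Merged: [1, 8]
Compare 10 vs 13: take 10 from left. Merged: [1, 8, 10]
Compare 13 vs 13: take 13 from left. Merged: [1, 8, 10, 13]
Compare 40 vs 13: take 13 from right. Merged: [1, 8, 10, 13, 13]
Compare 40 vs 16: take 16 from right. Merged: [1, 8, 10, 13, 13, 16]
Compare 40 vs 20: take 20 from right. Merged: [1, 8, 10, 13, 13, 16, 20]
Compare 40 vs 25: take 25 from right. Merged: [1, 8, 10, 13, 13, 16, 20, 25]
Append remaining from left: [40, 40, 40]. Merged: [1, 8, 10, 13, 13, 16, 20, 25, 40, 40, 40]

Final merged array: [1, 8, 10, 13, 13, 16, 20, 25, 40, 40, 40]
Total comparisons: 8

The merged array is [1, 8, 10, 13, 13, 16, 20, 25, 40, 40, 40], requiring 8 comparisons. The merge step runs in O(n) time where n is the total number of elements.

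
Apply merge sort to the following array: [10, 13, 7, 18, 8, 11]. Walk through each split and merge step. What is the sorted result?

Merge sort trace:

Split: [10, 13, 7, 18, 8, 11] -> [10, 13, 7] and [18, 8, 11]
  Split: [10, 13, 7] -> [10] and [13, 7]
    Split: [13, 7] -> [13] and [7]
    Merge: [13] + [7] -> [7, 13]
  Merge: [10] + [7, 13] -> [7, 10, 13]
  Split: [18, 8, 11] -> [18] and [8, 11]
    Split: [8, 11] -> [8] and [11]
    Merge: [8] + [11] -> [8, 11]
  Merge: [18] + [8, 11] -> [8, 11, 18]
Merge: [7, 10, 13] + [8, 11, 18] -> [7, 8, 10, 11, 13, 18]

Final sorted array: [7, 8, 10, 11, 13, 18]

The merge sort proceeds by recursively splitting the array and merging sorted halves.
After all merges, the sorted array is [7, 8, 10, 11, 13, 18].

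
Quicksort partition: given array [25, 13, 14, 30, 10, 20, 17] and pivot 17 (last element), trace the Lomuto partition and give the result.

Lomuto partition with pivot = 17:

Initial array: [25, 13, 14, 30, 10, 20, 17]

arr[0]=25 > 17: no swap
arr[1]=13 <= 17: swap with position 0, array becomes [13, 25, 14, 30, 10, 20, 17]
arr[2]=14 <= 17: swap with position 1, array becomes [13, 14, 25, 30, 10, 20, 17]
arr[3]=30 > 17: no swap
arr[4]=10 <= 17: swap with position 2, array becomes [13, 14, 10, 30, 25, 20, 17]
arr[5]=20 > 17: no swap

Place pivot at position 3: [13, 14, 10, 17, 25, 20, 30]
Pivot position: 3

After partitioning with pivot 17, the array becomes [13, 14, 10, 17, 25, 20, 30]. The pivot is placed at index 3. All elements to the left of the pivot are <= 17, and all elements to the right are > 17.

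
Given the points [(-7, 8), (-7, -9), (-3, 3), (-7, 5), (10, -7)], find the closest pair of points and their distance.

Computing all pairwise distances among 5 points:

d((-7, 8), (-7, -9)) = 17.0
d((-7, 8), (-3, 3)) = 6.4031
d((-7, 8), (-7, 5)) = 3.0 <-- minimum
d((-7, 8), (10, -7)) = 22.6716
d((-7, -9), (-3, 3)) = 12.6491
d((-7, -9), (-7, 5)) = 14.0
d((-7, -9), (10, -7)) = 17.1172
d((-3, 3), (-7, 5)) = 4.4721
d((-3, 3), (10, -7)) = 16.4012
d((-7, 5), (10, -7)) = 20.8087

Closest pair: (-7, 8) and (-7, 5) with distance 3.0

The closest pair is (-7, 8) and (-7, 5) with Euclidean distance 3.0. For 5 points, brute-force pairwise comparison is shown above. For large n, the divide-and-conquer algorithm (sort by x, recurse on halves, check the dividing strip) achieves O(n log n).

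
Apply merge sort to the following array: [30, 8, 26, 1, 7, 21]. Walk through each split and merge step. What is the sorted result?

Merge sort trace:

Split: [30, 8, 26, 1, 7, 21] -> [30, 8, 26] and [1, 7, 21]
  Split: [30, 8, 26] -> [30] and [8, 26]
    Split: [8, 26] -> [8] and [26]
    Merge: [8] + [26] -> [8, 26]
  Merge: [30] + [8, 26] -> [8, 26, 30]
  Split: [1, 7, 21] -> [1] and [7, 21]
    Split: [7, 21] -> [7] and [21]
    Merge: [7] + [21] -> [7, 21]
  Merge: [1] + [7, 21] -> [1, 7, 21]
Merge: [8, 26, 30] + [1, 7, 21] -> [1, 7, 8, 21, 26, 30]

Final sorted array: [1, 7, 8, 21, 26, 30]

The merge sort proceeds by recursively splitting the array and merging sorted halves.
After all merges, the sorted array is [1, 7, 8, 21, 26, 30].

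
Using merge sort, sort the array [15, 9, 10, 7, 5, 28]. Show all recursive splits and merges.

Merge sort trace:

Split: [15, 9, 10, 7, 5, 28] -> [15, 9, 10] and [7, 5, 28]
  Split: [15, 9, 10] -> [15] and [9, 10]
    Split: [9, 10] -> [9] and [10]
    Merge: [9] + [10] -> [9, 10]
  Merge: [15] + [9, 10] -> [9, 10, 15]
  Split: [7, 5, 28] -> [7] and [5, 28]
    Split: [5, 28] -> [5] and [28]
    Merge: [5] + [28] -> [5, 28]
  Merge: [7] + [5, 28] -> [5, 7, 28]
Merge: [9, 10, 15] + [5, 7, 28] -> [5, 7, 9, 10, 15, 28]

Final sorted array: [5, 7, 9, 10, 15, 28]

The merge sort proceeds by recursively splitting the array and merging sorted halves.
After all merges, the sorted array is [5, 7, 9, 10, 15, 28].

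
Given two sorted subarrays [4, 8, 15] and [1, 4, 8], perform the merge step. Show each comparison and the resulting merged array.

Merging process:

Compare 4 vs 1: take 1 from right. Merged: [1]
Compare 4 vs 4: take 4 from left. Merged: [1, 4]
Compare 8 vs 4: take 4 from right. Merged: [1, 4, 4]
Compare 8 vs 8: take 8 from left. Merged: [1, 4, 4, 8]
Compare 15 vs 8: take 8 from right. Merged: [1, 4, 4, 8, 8]
Append remaining from left: [15]. Merged: [1, 4, 4, 8, 8, 15]

Final merged array: [1, 4, 4, 8, 8, 15]
Total comparisons: 5

The merged array is [1, 4, 4, 8, 8, 15], requiring 5 comparisons. The merge step runs in O(n) time where n is the total number of elements.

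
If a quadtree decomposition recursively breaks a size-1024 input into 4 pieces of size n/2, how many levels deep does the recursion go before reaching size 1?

For divide and conquer with division factor 2:

Problem sizes at each level:
Level 0: 1024
Level 1: 512
Level 2: 256
Level 3: 128
Level 4: 64
Level 5: 32
Level 6: 16
Level 7: 8
Level 8: 4
Level 9: 2
Level 10: 1

The root is level 0 and the size-1 base case is level 10 (the tree spans levels 0 through 10, i.e. 11 levels counting the root), so the depth is the number of divisions: log_2(1024) = 10

The recursion tree depth is log_2(1024) = 10. At each level, the problem size is divided by 2, so it takes 10 divisions to reduce to a base case of size 1. The algorithm makes 4 recursive calls at each level.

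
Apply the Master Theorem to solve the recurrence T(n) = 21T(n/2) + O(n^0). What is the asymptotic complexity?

Master Theorem for T(n) = 21T(n/2) + O(n^0):

a = 21, b = 2, c = 0
log_b(a) = log_2(21) = 4.3923

Case 1: c = 0 < log_2(21) = 4.3923
T(n) = O(n^(log_2 21))

For T(n) = 21T(n/2) + O(n^0): log_2(21) = 4.3923. This is Case 1 of the Master Theorem (c < log_b(a), work dominated by leaves), giving O(n^(log_2 21)).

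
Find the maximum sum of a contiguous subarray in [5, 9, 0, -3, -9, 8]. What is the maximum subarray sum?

Using Kadane's algorithm on [5, 9, 0, -3, -9, 8]:

Scanning through the array:
Position 1 (value 9): max_ending_here = 14, max_so_far = 14
Position 2 (value 0): max_ending_here = 14, max_so_far = 14
Position 3 (value -3): max_ending_here = 11, max_so_far = 14
Position 4 (value -9): max_ending_here = 2, max_so_far = 14
Position 5 (value 8): max_ending_here = 10, max_so_far = 14

Maximum subarray: [5, 9]
Maximum sum: 14

The maximum subarray is [5, 9] with sum 14. This subarray runs from index 0 to index 1.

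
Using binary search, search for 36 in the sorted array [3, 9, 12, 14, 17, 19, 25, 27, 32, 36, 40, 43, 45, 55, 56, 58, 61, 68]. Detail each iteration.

Binary search for 36 in [3, 9, 12, 14, 17, 19, 25, 27, 32, 36, 40, 43, 45, 55, 56, 58, 61, 68]:

lo=0, hi=17, mid=8, arr[mid]=32 -> 32 < 36, search right half
lo=9, hi=17, mid=13, arr[mid]=55 -> 55 > 36, search left half
lo=9, hi=12, mid=10, arr[mid]=40 -> 40 > 36, search left half
lo=9, hi=9, mid=9, arr[mid]=36 -> Found target at index 9!

Binary search finds 36 at index 9 after 4 comparisons. The search repeatedly halves the search space by comparing with the middle element.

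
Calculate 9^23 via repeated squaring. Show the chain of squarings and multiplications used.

Computing 9^23 by squaring (build up from 9^1; each line after the first costs one multiplication):

9^1 = 9
9^2 = (9^1)^2 = 9^2 = 81
9^4 = (9^2)^2 = 81^2 = 6561
9^5 = 9 * 9^4 = 9 * 6561 = 59049
9^10 = (9^5)^2 = 59049^2 = 3486784401
9^11 = 9 * 9^10 = 9 * 3486784401 = 31381059609
9^22 = (9^11)^2 = 31381059609^2 = 984770902183611232881
9^23 = 9 * 9^22 = 9 * 984770902183611232881 = 8862938119652501095929

Result: 8862938119652501095929
Multiplications needed: 7 (7 lines after 9^1)

9^23 = 8862938119652501095929. Using exponentiation by squaring, this requires 7 multiplications. The key idea: if the exponent is even, square the half-power; if odd, multiply by the base once.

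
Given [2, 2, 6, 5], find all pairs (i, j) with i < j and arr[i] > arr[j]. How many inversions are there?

Finding inversions in [2, 2, 6, 5]:

(2, 3): arr[2]=6 > arr[3]=5

Total inversions: 1

The array has 1 inversion(s): (2,3). Each pair (i,j) satisfies i < j and arr[i] > arr[j].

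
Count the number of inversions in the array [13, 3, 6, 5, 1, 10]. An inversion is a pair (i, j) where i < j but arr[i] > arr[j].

Finding inversions in [13, 3, 6, 5, 1, 10]:

(0, 1): arr[0]=13 > arr[1]=3
(0, 2): arr[0]=13 > arr[2]=6
(0, 3): arr[0]=13 > arr[3]=5
(0, 4): arr[0]=13 > arr[4]=1
(0, 5): arr[0]=13 > arr[5]=10
(1, 4): arr[1]=3 > arr[4]=1
(2, 3): arr[2]=6 > arr[3]=5
(2, 4): arr[2]=6 > arr[4]=1
(3, 4): arr[3]=5 > arr[4]=1

Total inversions: 9

The array has 9 inversion(s): (0,1), (0,2), (0,3), (0,4), (0,5), (1,4), (2,3), (2,4), (3,4). Each pair (i,j) satisfies i < j and arr[i] > arr[j].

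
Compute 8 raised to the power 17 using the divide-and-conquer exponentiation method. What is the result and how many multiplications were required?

Computing 8^17 by squaring (build up from 8^1; each line after the first costs one multiplication):

8^1 = 8
8^2 = (8^1)^2 = 8^2 = 64
8^4 = (8^2)^2 = 64^2 = 4096
8^8 = (8^4)^2 = 4096^2 = 16777216
8^16 = (8^8)^2 = 16777216^2 = 281474976710656
8^17 = 8 * 8^16 = 8 * 281474976710656 = 2251799813685248

Result: 2251799813685248
Multiplications needed: 5 (5 lines after 8^1)

8^17 = 2251799813685248. Using exponentiation by squaring, this requires 5 multiplications. The key idea: if the exponent is even, square the half-power; if odd, multiply by the base once.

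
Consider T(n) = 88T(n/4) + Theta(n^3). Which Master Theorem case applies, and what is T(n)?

Master Theorem for T(n) = 88T(n/4) + O(n^3):

a = 88, b = 4, c = 3
log_b(a) = log_4(88) = 3.2297

Case 1: c = 3 < log_4(88) = 3.2297
T(n) = O(n^(log_4 88))

For T(n) = 88T(n/4) + O(n^3): log_4(88) = 3.2297. This is Case 1 of the Master Theorem (c < log_b(a), work dominated by leaves), giving O(n^(log_4 88)).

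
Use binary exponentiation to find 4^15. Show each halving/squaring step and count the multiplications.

Computing 4^15 by squaring (build up from 4^1; each line after the first costs one multiplication):

4^1 = 4
4^2 = (4^1)^2 = 4^2 = 16
4^3 = 4 * 4^2 = 4 * 16 = 64
4^6 = (4^3)^2 = 64^2 = 4096
4^7 = 4 * 4^6 = 4 * 4096 = 16384
4^14 = (4^7)^2 = 16384^2 = 268435456
4^15 = 4 * 4^14 = 4 * 268435456 = 1073741824

Result: 1073741824
Multiplications needed: 6 (6 lines after 4^1)

4^15 = 1073741824. Using exponentiation by squaring, this requires 6 multiplications. The key idea: if the exponent is even, square the half-power; if odd, multiply by the base once.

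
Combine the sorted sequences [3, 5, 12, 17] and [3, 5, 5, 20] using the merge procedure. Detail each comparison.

Merging process:

Compare 3 vs 3: take 3 from left. Merged: [3]
Compare 5 vs 3: take 3 from right. Merged: [3, 3]
Compare 5 vs 5: take 5 from left. Merged: [3, 3, 5]
Compare 12 vs 5: take 5 from right. Merged: [3, 3, 5, 5]
Compare 12 vs 5: take 5 from right. Merged: [3, 3, 5, 5, 5]
Compare 12 vs 20: take 12 from left. Merged: [3, 3, 5, 5, 5, 12]
Compare 17 vs 20: take 17 from left. Merged: [3, 3, 5, 5, 5, 12, 17]
Append remaining from right: [20]. Merged: [3, 3, 5, 5, 5, 12, 17, 20]

Final merged array: [3, 3, 5, 5, 5, 12, 17, 20]
Total comparisons: 7

The merged array is [3, 3, 5, 5, 5, 12, 17, 20], requiring 7 comparisons. The merge step runs in O(n) time where n is the total number of elements.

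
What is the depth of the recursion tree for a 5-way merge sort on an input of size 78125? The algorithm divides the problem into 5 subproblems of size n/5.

For divide and conquer with division factor 5:

Problem sizes at each level:
Level 0: 78125
Level 1: 15625
Level 2: 3125
Level 3: 625
Level 4: 125
Level 5: 25
Level 6: 5
Level 7: 1

The root is level 0 and the size-1 base case is level 7 (the tree spans levels 0 through 7, i.e. 8 levels counting the root), so the depth is the number of divisions: log_5(78125) = 7

The recursion tree depth is log_5(78125) = 7. At each level, the problem size is divided by 5, so it takes 7 divisions to reduce to a base case of size 1. The algorithm makes 5 recursive calls at each level.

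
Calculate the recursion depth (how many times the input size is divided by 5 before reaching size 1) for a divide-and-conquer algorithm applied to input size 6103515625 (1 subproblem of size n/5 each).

For divide and conquer with division factor 5:

Problem sizes at each level:
Level 0: 6103515625
Level 1: 1220703125
Level 2: 244140625
Level 3: 48828125
Level 4: 9765625
Level 5: 1953125
Level 6: 390625
Level 7: 78125
Level 8: 15625
Level 9: 3125
Level 10: 625
Level 11: 125
Level 12: 25
Level 13: 5
Level 14: 1

The root is level 0 and the size-1 base case is level 14 (the tree spans levels 0 through 14, i.e. 15 levels counting the root), so the depth is the number of divisions: log_5(6103515625) = 14

The recursion tree depth is log_5(6103515625) = 14. At each level, the problem size is divided by 5, so it takes 14 divisions to reduce to a base case of size 1. The algorithm makes 1 recursive call at each level.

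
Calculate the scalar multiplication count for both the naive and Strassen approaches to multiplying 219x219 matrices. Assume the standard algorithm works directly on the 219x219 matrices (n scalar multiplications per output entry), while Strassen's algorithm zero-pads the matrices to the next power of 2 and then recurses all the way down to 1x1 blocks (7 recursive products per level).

Matrix multiplication for 219x219 matrices:

Strassen's algorithm requires power-of-2 dimensions. Pad 219x219 to 256x256 (next power of 2).

Standard algorithm: 219^3 = 10503459 multiplications
Strassen's algorithm: 7^(log2(256)) = 7^8 = 5764801 multiplications
Savings: 10503459 - 5764801 = 4738658 multiplications

Standard: 10503459 multiplications (219^3). Strassen: 5764801 multiplications (7^8, after padding to 256x256). Strassen reduces 8 recursive multiplications to 7 at each level.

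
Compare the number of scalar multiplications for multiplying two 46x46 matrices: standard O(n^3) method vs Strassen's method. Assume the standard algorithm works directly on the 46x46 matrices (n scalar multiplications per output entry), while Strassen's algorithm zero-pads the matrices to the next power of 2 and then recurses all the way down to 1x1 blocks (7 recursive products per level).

Matrix multiplication for 46x46 matrices:

Strassen's algorithm requires power-of-2 dimensions. Pad 46x46 to 64x64 (next power of 2).

Standard algorithm: 46^3 = 97336 multiplications
Strassen's algorithm: 7^(log2(64)) = 7^6 = 117649 multiplications
Difference: 97336 - 117649 = -20313 (Strassen uses MORE here due to padding overhead — for small or just-over-power-of-2 n, padding can outweigh the per-level savings)

Standard: 97336 multiplications (46^3). Strassen: 117649 multiplications (7^6, after padding to 64x64). Strassen reduces 8 recursive multiplications to 7 at each level.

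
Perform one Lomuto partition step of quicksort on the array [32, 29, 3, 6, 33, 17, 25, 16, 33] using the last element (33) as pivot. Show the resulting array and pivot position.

Lomuto partition with pivot = 33:

Initial array: [32, 29, 3, 6, 33, 17, 25, 16, 33]

arr[0]=32 <= 33: swap with position 0, array becomes [32, 29, 3, 6, 33, 17, 25, 16, 33]
arr[1]=29 <= 33: swap with position 1, array becomes [32, 29, 3, 6, 33, 17, 25, 16, 33]
arr[2]=3 <= 33: swap with position 2, array becomes [32, 29, 3, 6, 33, 17, 25, 16, 33]
arr[3]=6 <= 33: swap with position 3, array becomes [32, 29, 3, 6, 33, 17, 25, 16, 33]
arr[4]=33 <= 33: swap with position 4, array becomes [32, 29, 3, 6, 33, 17, 25, 16, 33]
arr[5]=17 <= 33: swap with position 5, array becomes [32, 29, 3, 6, 33, 17, 25, 16, 33]
arr[6]=25 <= 33: swap with position 6, array becomes [32, 29, 3, 6, 33, 17, 25, 16, 33]
arr[7]=16 <= 33: swap with position 7, array becomes [32, 29, 3, 6, 33, 17, 25, 16, 33]

Place pivot at position 8: [32, 29, 3, 6, 33, 17, 25, 16, 33]
Pivot position: 8

After partitioning with pivot 33, the array becomes [32, 29, 3, 6, 33, 17, 25, 16, 33]. The pivot is placed at index 8. All elements to the left of the pivot are <= 33, and all elements to the right are > 33.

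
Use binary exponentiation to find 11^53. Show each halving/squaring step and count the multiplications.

Computing 11^53 by squaring (build up from 11^1; each line after the first costs one multiplication):

11^1 = 11
11^2 = (11^1)^2 = 11^2 = 121
11^3 = 11 * 11^2 = 11 * 121 = 1331
11^6 = (11^3)^2 = 1331^2 = 1771561
11^12 = (11^6)^2 = 1771561^2 = 3138428376721
11^13 = 11 * 11^12 = 11 * 3138428376721 = 34522712143931
11^26 = (11^13)^2 = 34522712143931^2 = 1191817653772720942460132761
11^52 = (11^26)^2 = 1191817653772720942460132761^2 = 1420429319844313329730664601483335671261683881745483121
11^53 = 11 * 11^52 = 11 * 1420429319844313329730664601483335671261683881745483121 = 15624722518287446627037310616316692383878522699200314331

Result: 15624722518287446627037310616316692383878522699200314331
Multiplications needed: 8 (8 lines after 11^1)

11^53 = 15624722518287446627037310616316692383878522699200314331. Using exponentiation by squaring, this requires 8 multiplications. The key idea: if the exponent is even, square the half-power; if odd, multiply by the base once.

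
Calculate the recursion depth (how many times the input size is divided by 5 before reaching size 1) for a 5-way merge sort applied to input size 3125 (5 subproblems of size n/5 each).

For divide and conquer with division factor 5:

Problem sizes at each level:
Level 0: 3125
Level 1: 625
Level 2: 125
Level 3: 25
Level 4: 5
Level 5: 1

The root is level 0 and the size-1 base case is level 5 (the tree spans levels 0 through 5, i.e. 6 levels counting the root), so the depth is the number of divisions: log_5(3125) = 5

The recursion tree depth is log_5(3125) = 5. At each level, the problem size is divided by 5, so it takes 5 divisions to reduce to a base case of size 1. The algorithm makes 5 recursive calls at each level.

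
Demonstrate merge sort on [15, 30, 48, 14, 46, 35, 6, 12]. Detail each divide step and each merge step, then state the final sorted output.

Merge sort trace:

Split: [15, 30, 48, 14, 46, 35, 6, 12] -> [15, 30, 48, 14] and [46, 35, 6, 12]
  Split: [15, 30, 48, 14] -> [15, 30] and [48, 14]
    Split: [15, 30] -> [15] and [30]
    Merge: [15] + [30] -> [15, 30]
    Split: [48, 14] -> [48] and [14]
    Merge: [48] + [14] -> [14, 48]
  Merge: [15, 30] + [14, 48] -> [14, 15, 30, 48]
  Split: [46, 35, 6, 12] -> [46, 35] and [6, 12]
    Split: [46, 35] -> [46] and [35]
    Merge: [46] + [35] -> [35, 46]
    Split: [6, 12] -> [6] and [12]
    Merge: [6] + [12] -> [6, 12]
  Merge: [35, 46] + [6, 12] -> [6, 12, 35, 46]
Merge: [14, 15, 30, 48] + [6, 12, 35, 46] -> [6, 12, 14, 15, 30, 35, 46, 48]

Final sorted array: [6, 12, 14, 15, 30, 35, 46, 48]

The merge sort proceeds by recursively splitting the array and merging sorted halves.
After all merges, the sorted array is [6, 12, 14, 15, 30, 35, 46, 48].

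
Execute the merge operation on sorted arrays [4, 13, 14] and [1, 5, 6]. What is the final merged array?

Merging process:

Compare 4 vs 1: take 1 from right. Merged: [1]
Compare 4 vs 5: take 4 from left. Merged: [1, 4]
Compare 13 vs 5: take 5 from right. Merged: [1, 4, 5]
Compare 13 vs 6: take 6 from right. Merged: [1, 4, 5, 6]
Append remaining from left: [13, 14]. Merged: [1, 4, 5, 6, 13, 14]

Final merged array: [1, 4, 5, 6, 13, 14]
Total comparisons: 4

The merged array is [1, 4, 5, 6, 13, 14], requiring 4 comparisons. The merge step runs in O(n) time where n is the total number of elements.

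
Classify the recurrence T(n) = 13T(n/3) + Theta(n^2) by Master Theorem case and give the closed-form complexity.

Master Theorem for T(n) = 13T(n/3) + O(n^2):

a = 13, b = 3, c = 2
log_b(a) = log_3(13) = 2.3347

Case 1: c = 2 < log_3(13) = 2.3347
T(n) = O(n^(log_3 13))

For T(n) = 13T(n/3) + O(n^2): log_3(13) = 2.3347. This is Case 1 of the Master Theorem (c < log_b(a), work dominated by leaves), giving O(n^(log_3 13)).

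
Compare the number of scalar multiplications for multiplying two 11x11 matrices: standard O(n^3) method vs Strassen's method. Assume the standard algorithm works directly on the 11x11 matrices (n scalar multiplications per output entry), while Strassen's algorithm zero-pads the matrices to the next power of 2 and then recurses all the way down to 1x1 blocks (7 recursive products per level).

Matrix multiplication for 11x11 matrices:

Strassen's algorithm requires power-of-2 dimensions. Pad 11x11 to 16x16 (next power of 2).

Standard algorithm: 11^3 = 1331 multiplications
Strassen's algorithm: 7^(log2(16)) = 7^4 = 2401 multiplications
Difference: 1331 - 2401 = -1070 (Strassen uses MORE here due to padding overhead — for small or just-over-power-of-2 n, padding can outweigh the per-level savings)

Standard: 1331 multiplications (11^3). Strassen: 2401 multiplications (7^4, after padding to 16x16). Strassen reduces 8 recursive multiplications to 7 at each level.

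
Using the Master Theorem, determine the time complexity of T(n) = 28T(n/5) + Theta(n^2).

Master Theorem for T(n) = 28T(n/5) + O(n^2):

a = 28, b = 5, c = 2
log_b(a) = log_5(28) = 2.0704

Case 1: c = 2 < log_5(28) = 2.0704
T(n) = O(n^(log_5 28))

For T(n) = 28T(n/5) + O(n^2): log_5(28) = 2.0704. This is Case 1 of the Master Theorem (c < log_b(a), work dominated by leaves), giving O(n^(log_5 28)).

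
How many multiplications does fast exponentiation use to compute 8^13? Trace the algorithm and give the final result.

Computing 8^13 by squaring (build up from 8^1; each line after the first costs one multiplication):

8^1 = 8
8^2 = (8^1)^2 = 8^2 = 64
8^3 = 8 * 8^2 = 8 * 64 = 512
8^6 = (8^3)^2 = 512^2 = 262144
8^12 = (8^6)^2 = 262144^2 = 68719476736
8^13 = 8 * 8^12 = 8 * 68719476736 = 549755813888

Result: 549755813888
Multiplications needed: 5 (5 lines after 8^1)

8^13 = 549755813888. Using exponentiation by squaring, this requires 5 multiplications. The key idea: if the exponent is even, square the half-power; if odd, multiply by the base once.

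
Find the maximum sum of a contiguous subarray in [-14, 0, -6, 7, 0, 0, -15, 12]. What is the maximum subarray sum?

Using Kadane's algorithm on [-14, 0, -6, 7, 0, 0, -15, 12]:

Scanning through the array:
Position 1 (value 0): max_ending_here = 0, max_so_far = 0
Position 2 (value -6): max_ending_here = -6, max_so_far = 0
Position 3 (value 7): max_ending_here = 7, max_so_far = 7
Position 4 (value 0): max_ending_here = 7, max_so_far = 7
Position 5 (value 0): max_ending_here = 7, max_so_far = 7
Position 6 (value -15): max_ending_here = -8, max_so_far = 7
Position 7 (value 12): max_ending_here = 12, max_so_far = 12

Maximum subarray: [12]
Maximum sum: 12

The maximum subarray is [12] with sum 12. This subarray runs from index 7 to index 7.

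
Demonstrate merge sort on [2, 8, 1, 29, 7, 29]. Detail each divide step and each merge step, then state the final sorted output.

Merge sort trace:

Split: [2, 8, 1, 29, 7, 29] -> [2, 8, 1] and [29, 7, 29]
  Split: [2, 8, 1] -> [2] and [8, 1]
    Split: [8, 1] -> [8] and [1]
    Merge: [8] + [1] -> [1, 8]
  Merge: [2] + [1, 8] -> [1, 2, 8]
  Split: [29, 7, 29] -> [29] and [7, 29]
    Split: [7, 29] -> [7] and [29]
    Merge: [7] + [29] -> [7, 29]
  Merge: [29] + [7, 29] -> [7, 29, 29]
Merge: [1, 2, 8] + [7, 29, 29] -> [1, 2, 7, 8, 29, 29]

Final sorted array: [1, 2, 7, 8, 29, 29]

The merge sort proceeds by recursively splitting the array and merging sorted halves.
After all merges, the sorted array is [1, 2, 7, 8, 29, 29].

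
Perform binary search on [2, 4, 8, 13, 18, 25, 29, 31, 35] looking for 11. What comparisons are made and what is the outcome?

Binary search for 11 in [2, 4, 8, 13, 18, 25, 29, 31, 35]:

lo=0, hi=8, mid=4, arr[mid]=18 -> 18 > 11, search left half
lo=0, hi=3, mid=1, arr[mid]=4 -> 4 < 11, search right half
lo=2, hi=3, mid=2, arr[mid]=8 -> 8 < 11, search right half
lo=3, hi=3, mid=3, arr[mid]=13 -> 13 > 11, search left half
lo=3 > hi=2, target 11 not found

Binary search determines that 11 is not in the array after 4 comparisons. The search space was exhausted without finding the target.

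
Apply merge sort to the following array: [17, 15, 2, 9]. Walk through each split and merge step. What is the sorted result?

Merge sort trace:

Split: [17, 15, 2, 9] -> [17, 15] and [2, 9]
  Split: [17, 15] -> [17] and [15]
  Merge: [17] + [15] -> [15, 17]
  Split: [2, 9] -> [2] and [9]
  Merge: [2] + [9] -> [2, 9]
Merge: [15, 17] + [2, 9] -> [2, 9, 15, 17]

Final sorted array: [2, 9, 15, 17]

The merge sort proceeds by recursively splitting the array and merging sorted halves.
After all merges, the sorted array is [2, 9, 15, 17].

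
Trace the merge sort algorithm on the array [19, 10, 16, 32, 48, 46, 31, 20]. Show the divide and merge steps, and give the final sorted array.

Merge sort trace:

Split: [19, 10, 16, 32, 48, 46, 31, 20] -> [19, 10, 16, 32] and [48, 46, 31, 20]
  Split: [19, 10, 16, 32] -> [19, 10] and [16, 32]
    Split: [19, 10] -> [19] and [10]
    Merge: [19] + [10] -> [10, 19]
    Split: [16, 32] -> [16] and [32]
    Merge: [16] + [32] -> [16, 32]
  Merge: [10, 19] + [16, 32] -> [10, 16, 19, 32]
  Split: [48, 46, 31, 20] -> [48, 46] and [31, 20]
    Split: [48, 46] -> [48] and [46]
    Merge: [48] + [46] -> [46, 48]
    Split: [31, 20] -> [31] and [20]
    Merge: [31] + [20] -> [20, 31]
  Merge: [46, 48] + [20, 31] -> [20, 31, 46, 48]
Merge: [10, 16, 19, 32] + [20, 31, 46, 48] -> [10, 16, 19, 20, 31, 32, 46, 48]

Final sorted array: [10, 16, 19, 20, 31, 32, 46, 48]

The merge sort proceeds by recursively splitting the array and merging sorted halves.
After all merges, the sorted array is [10, 16, 19, 20, 31, 32, 46, 48].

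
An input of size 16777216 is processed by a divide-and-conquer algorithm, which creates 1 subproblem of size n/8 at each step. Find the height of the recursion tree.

For divide and conquer with division factor 8:

Problem sizes at each level:
Level 0: 16777216
Level 1: 2097152
Level 2: 262144
Level 3: 32768
Level 4: 4096
Level 5: 512
Level 6: 64
Level 7: 8
Level 8: 1

The root is level 0 and the size-1 base case is level 8 (the tree spans levels 0 through 8, i.e. 9 levels counting the root), so the depth is the number of divisions: log_8(16777216) = 8

The recursion tree depth is log_8(16777216) = 8. At each level, the problem size is divided by 8, so it takes 8 divisions to reduce to a base case of size 1. The algorithm makes 1 recursive call at each level.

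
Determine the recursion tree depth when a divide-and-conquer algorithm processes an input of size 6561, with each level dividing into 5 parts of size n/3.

For divide and conquer with division factor 3:

Problem sizes at each level:
Level 0: 6561
Level 1: 2187
Level 2: 729
Level 3: 243
Level 4: 81
Level 5: 27
Level 6: 9
Level 7: 3
Level 8: 1

The root is level 0 and the size-1 base case is level 8 (the tree spans levels 0 through 8, i.e. 9 levels counting the root), so the depth is the number of divisions: log_3(6561) = 8

The recursion tree depth is log_3(6561) = 8. At each level, the problem size is divided by 3, so it takes 8 divisions to reduce to a base case of size 1. The algorithm makes 5 recursive calls at each level.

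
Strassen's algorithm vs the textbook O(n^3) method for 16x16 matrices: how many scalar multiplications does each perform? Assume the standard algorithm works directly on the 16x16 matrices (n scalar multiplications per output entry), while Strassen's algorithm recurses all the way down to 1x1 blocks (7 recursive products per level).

Matrix multiplication for 16x16 matrices:

Standard algorithm: 16^3 = 4096 multiplications
Strassen's algorithm: 7^(log2(16)) = 7^4 = 2401 multiplications
Savings: 4096 - 2401 = 1695 multiplications

Standard: 4096 multiplications (16^3). Strassen: 2401 multiplications (7^4). Strassen reduces 8 recursive multiplications to 7 at each level.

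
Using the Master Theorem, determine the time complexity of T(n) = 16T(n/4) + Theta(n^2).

Master Theorem for T(n) = 16T(n/4) + O(n^2):

a = 16, b = 4, c = 2
log_b(a) = log_4(16) = 2.0000

Case 2: c = 2 = log_4(16) = 2.0000
T(n) = O(n^2 log n) = O(n^2 log n)

For T(n) = 16T(n/4) + O(n^2): log_4(16) = 2.0000. This is Case 2 of the Master Theorem (c = log_b(a), equal work at all levels), giving O(n^2 log n).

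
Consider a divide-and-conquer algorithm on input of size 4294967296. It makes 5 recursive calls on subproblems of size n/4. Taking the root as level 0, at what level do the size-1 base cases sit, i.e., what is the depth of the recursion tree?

For divide and conquer with division factor 4:

Problem sizes at each level:
Level 0: 4294967296
Level 1: 1073741824
Level 2: 268435456
Level 3: 67108864
Level 4: 16777216
Level 5: 4194304
Level 6: 1048576
Level 7: 262144
Level 8: 65536
Level 9: 16384
Level 10: 4096
Level 11: 1024
Level 12: 256
Level 13: 64
Level 14: 16
Level 15: 4
Level 16: 1

The root is level 0 and the size-1 base case is level 16 (the tree spans levels 0 through 16, i.e. 17 levels counting the root), so the depth is the number of divisions: log_4(4294967296) = 16

The recursion tree depth is log_4(4294967296) = 16. At each level, the problem size is divided by 4, so it takes 16 divisions to reduce to a base case of size 1. The algorithm makes 5 recursive calls at each level.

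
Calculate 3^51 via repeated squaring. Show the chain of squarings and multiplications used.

Computing 3^51 by squaring (build up from 3^1; each line after the first costs one multiplication):

3^1 = 3
3^2 = (3^1)^2 = 3^2 = 9
3^3 = 3 * 3^2 = 3 * 9 = 27
3^6 = (3^3)^2 = 27^2 = 729
3^12 = (3^6)^2 = 729^2 = 531441
3^24 = (3^12)^2 = 531441^2 = 282429536481
3^25 = 3 * 3^24 = 3 * 282429536481 = 847288609443
3^50 = (3^25)^2 = 847288609443^2 = 717897987691852588770249
3^51 = 3 * 3^50 = 3 * 717897987691852588770249 = 2153693963075557766310747

Result: 2153693963075557766310747
Multiplications needed: 8 (8 lines after 3^1)

3^51 = 2153693963075557766310747. Using exponentiation by squaring, this requires 8 multiplications. The key idea: if the exponent is even, square the half-power; if odd, multiply by the base once.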